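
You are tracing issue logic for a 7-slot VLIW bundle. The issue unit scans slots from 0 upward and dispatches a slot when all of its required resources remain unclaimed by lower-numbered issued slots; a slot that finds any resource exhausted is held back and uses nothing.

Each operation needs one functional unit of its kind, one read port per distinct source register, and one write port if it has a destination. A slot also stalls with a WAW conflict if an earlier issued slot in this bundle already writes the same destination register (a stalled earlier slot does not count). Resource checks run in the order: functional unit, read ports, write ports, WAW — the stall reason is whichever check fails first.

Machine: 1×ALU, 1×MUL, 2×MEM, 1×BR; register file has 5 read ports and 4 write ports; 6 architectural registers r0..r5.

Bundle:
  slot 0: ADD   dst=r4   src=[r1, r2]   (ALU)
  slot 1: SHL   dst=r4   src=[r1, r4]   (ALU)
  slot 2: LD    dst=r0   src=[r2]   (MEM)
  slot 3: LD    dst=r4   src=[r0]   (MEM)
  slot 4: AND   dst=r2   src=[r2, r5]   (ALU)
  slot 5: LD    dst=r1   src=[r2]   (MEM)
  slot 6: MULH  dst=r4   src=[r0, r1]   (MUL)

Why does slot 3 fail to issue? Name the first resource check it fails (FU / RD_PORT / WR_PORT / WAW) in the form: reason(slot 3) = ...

(0) want 1×ALU +2rd +1wr — yes → AL0|MU1|ME2|BR1|rd3|wr3
(1) want 1×ALU +2rd +1wr — FU → AL0|MU1|ME2|BR1|rd3|wr3
(2) want 1×MEM +1rd +1wr — yes → AL0|MU1|ME1|BR1|rd2|wr2
(3) want 1×MEM +1rd +1wr — WAW → AL0|MU1|ME1|BR1|rd2|wr2
(4) want 1×ALU +2rd +1wr — FU → AL0|MU1|ME1|BR1|rd2|wr2
(5) want 1×MEM +1rd +1wr — yes → AL0|MU1|ME0|BR1|rd1|wr1
(6) want 1×MUL +2rd +1wr — RD_PORT → AL0|MU1|ME0|BR1|rd1|wr1

reason(slot 3) = WAW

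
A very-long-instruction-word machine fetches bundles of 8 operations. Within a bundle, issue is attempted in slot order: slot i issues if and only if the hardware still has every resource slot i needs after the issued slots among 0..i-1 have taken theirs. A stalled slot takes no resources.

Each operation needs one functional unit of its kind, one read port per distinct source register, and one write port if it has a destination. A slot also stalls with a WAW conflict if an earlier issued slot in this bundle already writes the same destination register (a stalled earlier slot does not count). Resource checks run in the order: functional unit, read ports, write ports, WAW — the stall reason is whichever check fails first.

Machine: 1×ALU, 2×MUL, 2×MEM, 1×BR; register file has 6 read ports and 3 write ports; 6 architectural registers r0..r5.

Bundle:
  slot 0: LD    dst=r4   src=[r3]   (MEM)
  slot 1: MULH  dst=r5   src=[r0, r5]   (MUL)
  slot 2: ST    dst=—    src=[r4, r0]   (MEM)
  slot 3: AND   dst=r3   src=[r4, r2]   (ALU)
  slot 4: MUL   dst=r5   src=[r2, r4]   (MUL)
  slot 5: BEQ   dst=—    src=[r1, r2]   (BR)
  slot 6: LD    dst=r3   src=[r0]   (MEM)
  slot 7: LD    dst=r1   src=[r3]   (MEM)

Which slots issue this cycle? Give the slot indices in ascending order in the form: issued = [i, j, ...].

  0. MEM→r4 ⇒ go  {1A/2Mu/1Ld/1B | 5r 2w}
  1. MUL→r5 ⇒ go  {1A/1Mu/1Ld/1B | 3r 1w}
  2. MEM ⇒ go  {1A/1Mu/0Ld/1B | 1r 1w}
  3. ALU→r3 ⇒ no(RD_PORT)  {1A/1Mu/0Ld/1B | 1r 1w}
  4. MUL→r5 ⇒ no(RD_PORT)  {1A/1Mu/0Ld/1B | 1r 1w}
  5. BR ⇒ no(RD_PORT)  {1A/1Mu/0Ld/1B | 1r 1w}
  6. MEM→r3 ⇒ no(FU)  {1A/1Mu/0Ld/1B | 1r 1w}
  7. MEM→r1 ⇒ no(FU)  {1A/1Mu/0Ld/1B | 1r 1w}

issued = [0, 1, 2]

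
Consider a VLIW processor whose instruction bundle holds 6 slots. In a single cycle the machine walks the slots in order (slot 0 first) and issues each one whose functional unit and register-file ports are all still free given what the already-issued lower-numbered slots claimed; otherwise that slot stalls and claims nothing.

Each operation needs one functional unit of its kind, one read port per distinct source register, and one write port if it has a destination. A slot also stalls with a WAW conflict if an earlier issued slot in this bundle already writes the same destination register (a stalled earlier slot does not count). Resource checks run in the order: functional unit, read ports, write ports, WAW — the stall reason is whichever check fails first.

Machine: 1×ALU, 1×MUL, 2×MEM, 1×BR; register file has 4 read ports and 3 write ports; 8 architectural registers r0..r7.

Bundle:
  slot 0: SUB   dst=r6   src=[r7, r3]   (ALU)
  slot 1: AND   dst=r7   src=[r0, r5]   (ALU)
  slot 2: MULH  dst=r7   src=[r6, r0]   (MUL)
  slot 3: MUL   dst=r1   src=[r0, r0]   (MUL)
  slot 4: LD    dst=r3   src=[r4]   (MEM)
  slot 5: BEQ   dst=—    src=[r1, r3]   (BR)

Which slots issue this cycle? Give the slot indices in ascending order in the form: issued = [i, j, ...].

issued = [0, 2]

  0. ALU→r6 ⇒ go  {0A/1Mu/2Ld/1B | 2r 2w}
  1. ALU→r7 ⇒ no(FU)  {0A/1Mu/2Ld/1B | 2r 2w}
  2. MUL→r7 ⇒ go  {0A/0Mu/2Ld/1B | 0r 1w}
  3. MUL→r1 ⇒ no(FU)  {0A/0Mu/2Ld/1B | 0r 1w}
  4. MEM→r3 ⇒ no(RD_PORT)  {0A/0Mu/2Ld/1B | 0r 1w}
  5. BR ⇒ no(RD_PORT)  {0A/0Mu/2Ld/1B | 0r 1w}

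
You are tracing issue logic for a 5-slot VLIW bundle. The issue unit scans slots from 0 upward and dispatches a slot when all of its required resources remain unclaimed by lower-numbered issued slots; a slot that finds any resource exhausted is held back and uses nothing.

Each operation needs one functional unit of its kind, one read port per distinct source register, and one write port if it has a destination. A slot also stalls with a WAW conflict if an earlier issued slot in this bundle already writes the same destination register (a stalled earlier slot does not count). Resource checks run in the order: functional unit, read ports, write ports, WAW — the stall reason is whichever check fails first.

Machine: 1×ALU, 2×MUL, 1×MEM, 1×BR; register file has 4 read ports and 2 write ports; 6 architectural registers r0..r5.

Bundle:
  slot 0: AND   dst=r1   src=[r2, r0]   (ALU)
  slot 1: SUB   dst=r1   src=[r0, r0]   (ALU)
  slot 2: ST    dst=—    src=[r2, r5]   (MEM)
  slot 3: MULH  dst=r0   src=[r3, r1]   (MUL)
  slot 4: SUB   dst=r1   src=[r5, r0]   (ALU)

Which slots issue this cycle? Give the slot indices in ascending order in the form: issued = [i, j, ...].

(0) want 1×ALU +2rd +1wr — yes → AL0|MU2|ME1|BR1|rd2|wr1
(1) want 1×ALU +1rd +1wr — FU → AL0|MU2|ME1|BR1|rd2|wr1
(2) want 1×MEM +2rd +0wr — yes → AL0|MU2|ME0|BR1|rd0|wr1
(3) want 1×MUL +2rd +1wr — RD_PORT → AL0|MU2|ME0|BR1|rd0|wr1
(4) want 1×ALU +2rd +1wr — FU → AL0|MU2|ME0|BR1|rd0|wr1

issued = [0, 2]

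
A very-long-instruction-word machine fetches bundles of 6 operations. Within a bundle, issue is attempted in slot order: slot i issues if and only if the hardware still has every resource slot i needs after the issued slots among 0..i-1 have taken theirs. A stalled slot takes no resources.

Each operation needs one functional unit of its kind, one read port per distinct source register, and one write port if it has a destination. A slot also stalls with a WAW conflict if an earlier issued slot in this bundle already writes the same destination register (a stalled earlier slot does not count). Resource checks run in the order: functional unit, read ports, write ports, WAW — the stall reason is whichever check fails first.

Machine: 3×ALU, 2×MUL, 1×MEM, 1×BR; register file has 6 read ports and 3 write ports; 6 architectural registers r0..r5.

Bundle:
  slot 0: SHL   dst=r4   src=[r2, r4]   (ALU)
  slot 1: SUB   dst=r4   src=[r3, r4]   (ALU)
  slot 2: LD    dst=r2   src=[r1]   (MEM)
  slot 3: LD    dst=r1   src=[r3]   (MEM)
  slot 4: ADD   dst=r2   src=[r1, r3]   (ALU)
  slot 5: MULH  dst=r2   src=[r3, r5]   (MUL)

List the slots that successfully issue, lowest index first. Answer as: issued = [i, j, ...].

  0. ALU→r4 ⇒ go  {2A/2Mu/1Ld/1B | 4r 2w}
  1. ALU→r4 ⇒ no(WAW)  {2A/2Mu/1Ld/1B | 4r 2w}
  2. MEM→r2 ⇒ go  {2A/2Mu/0Ld/1B | 3r 1w}
  3. MEM→r1 ⇒ no(FU)  {2A/2Mu/0Ld/1B | 3r 1w}
  4. ALU→r2 ⇒ no(WAW)  {2A/2Mu/0Ld/1B | 3r 1w}
  5. MUL→r2 ⇒ no(WAW)  {2A/2Mu/0Ld/1B | 3r 1w}

issued = [0, 2]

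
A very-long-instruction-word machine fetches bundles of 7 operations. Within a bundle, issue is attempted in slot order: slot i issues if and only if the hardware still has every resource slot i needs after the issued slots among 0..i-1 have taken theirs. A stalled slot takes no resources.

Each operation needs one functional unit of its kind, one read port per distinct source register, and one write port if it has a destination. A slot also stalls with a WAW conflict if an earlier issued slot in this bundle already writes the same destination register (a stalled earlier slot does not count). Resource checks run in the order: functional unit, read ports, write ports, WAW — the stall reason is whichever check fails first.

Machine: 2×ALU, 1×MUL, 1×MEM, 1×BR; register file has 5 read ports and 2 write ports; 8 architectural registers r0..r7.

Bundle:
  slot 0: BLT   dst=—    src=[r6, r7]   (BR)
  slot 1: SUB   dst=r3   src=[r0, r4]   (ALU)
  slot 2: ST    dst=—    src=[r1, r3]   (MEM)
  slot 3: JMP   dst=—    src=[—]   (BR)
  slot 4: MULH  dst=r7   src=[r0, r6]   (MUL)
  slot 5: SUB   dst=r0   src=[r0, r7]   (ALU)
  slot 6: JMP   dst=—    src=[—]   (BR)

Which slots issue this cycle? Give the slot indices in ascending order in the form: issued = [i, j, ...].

(0) want 1×BR +2rd +0wr — yes → AL2|MU1|ME1|BR0|rd3|wr2
(1) want 1×ALU +2rd +1wr — yes → AL1|MU1|ME1|BR0|rd1|wr1
(2) want 1×MEM +2rd +0wr — RD_PORT → AL1|MU1|ME1|BR0|rd1|wr1
(3) want 1×BR +0rd +0wr — FU → AL1|MU1|ME1|BR0|rd1|wr1
(4) want 1×MUL +2rd +1wr — RD_PORT → AL1|MU1|ME1|BR0|rd1|wr1
(5) want 1×ALU +2rd +1wr — RD_PORT → AL1|MU1|ME1|BR0|rd1|wr1
(6) want 1×BR +0rd +0wr — FU → AL1|MU1|ME1|BR0|rd1|wr1

issued = [0, 1]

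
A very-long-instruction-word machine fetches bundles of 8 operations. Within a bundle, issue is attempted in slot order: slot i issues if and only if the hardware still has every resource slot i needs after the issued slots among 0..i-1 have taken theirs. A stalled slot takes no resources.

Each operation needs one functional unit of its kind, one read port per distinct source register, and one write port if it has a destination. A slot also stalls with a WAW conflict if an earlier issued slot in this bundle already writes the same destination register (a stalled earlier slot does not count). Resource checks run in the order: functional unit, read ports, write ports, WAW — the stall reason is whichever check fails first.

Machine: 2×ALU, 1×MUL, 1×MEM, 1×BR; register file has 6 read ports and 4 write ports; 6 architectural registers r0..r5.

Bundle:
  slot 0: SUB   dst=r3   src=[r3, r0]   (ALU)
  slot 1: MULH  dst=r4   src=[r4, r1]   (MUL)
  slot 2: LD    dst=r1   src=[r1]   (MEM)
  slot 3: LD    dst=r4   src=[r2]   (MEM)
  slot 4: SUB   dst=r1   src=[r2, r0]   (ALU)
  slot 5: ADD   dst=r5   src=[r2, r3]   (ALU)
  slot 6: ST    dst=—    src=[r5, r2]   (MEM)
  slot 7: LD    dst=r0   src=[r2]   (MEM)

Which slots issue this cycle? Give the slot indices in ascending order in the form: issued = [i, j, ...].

issued = [0, 1, 2]

#0 ALU src=r3,r0 dispatched  <A:1 Mu:1 Ld:1 B:1 rd:4 wr:3>
#1 MUL src=r4,r1 dispatched  <A:1 Mu:0 Ld:1 B:1 rd:2 wr:2>
#2 MEM src=r1 dispatched  <A:1 Mu:0 Ld:0 B:1 rd:1 wr:1>
#3 MEM src=r2 held:FU  <A:1 Mu:0 Ld:0 B:1 rd:1 wr:1>
#4 ALU src=r2,r0 held:RD_PORT  <A:1 Mu:0 Ld:0 B:1 rd:1 wr:1>
#5 ALU src=r2,r3 held:RD_PORT  <A:1 Mu:0 Ld:0 B:1 rd:1 wr:1>
#6 MEM src=r5,r2 held:FU  <A:1 Mu:0 Ld:0 B:1 rd:1 wr:1>
#7 MEM src=r2 held:FU  <A:1 Mu:0 Ld:0 B:1 rd:1 wr:1>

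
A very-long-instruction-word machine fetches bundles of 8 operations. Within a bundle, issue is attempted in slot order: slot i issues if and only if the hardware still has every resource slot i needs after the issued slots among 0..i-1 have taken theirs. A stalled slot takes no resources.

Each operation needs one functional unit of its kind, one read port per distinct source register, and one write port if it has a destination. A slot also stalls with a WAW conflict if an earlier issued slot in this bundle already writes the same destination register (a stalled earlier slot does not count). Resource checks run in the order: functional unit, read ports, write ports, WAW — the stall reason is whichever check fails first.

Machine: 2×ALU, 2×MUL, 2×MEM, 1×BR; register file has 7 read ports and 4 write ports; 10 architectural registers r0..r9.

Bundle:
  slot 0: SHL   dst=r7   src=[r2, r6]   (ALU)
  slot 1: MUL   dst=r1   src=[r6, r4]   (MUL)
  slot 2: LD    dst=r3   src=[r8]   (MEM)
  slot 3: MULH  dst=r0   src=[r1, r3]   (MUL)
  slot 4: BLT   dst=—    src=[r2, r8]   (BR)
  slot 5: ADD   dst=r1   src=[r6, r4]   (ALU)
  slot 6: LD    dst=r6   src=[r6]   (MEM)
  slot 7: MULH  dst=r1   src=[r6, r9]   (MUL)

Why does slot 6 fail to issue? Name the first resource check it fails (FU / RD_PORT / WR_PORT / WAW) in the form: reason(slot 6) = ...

[0] ALU needs rd=2 wr=1: ok; after: ALU=1 MUL=2 MEM=2 BR=1, R=5, W=3
[1] MUL needs rd=2 wr=1: ok; after: ALU=1 MUL=1 MEM=2 BR=1, R=3, W=2
[2] MEM needs rd=1 wr=1: ok; after: ALU=1 MUL=1 MEM=1 BR=1, R=2, W=1
[3] MUL needs rd=2 wr=1: ok; after: ALU=1 MUL=0 MEM=1 BR=1, R=0, W=0
[4] BR needs rd=2 wr=0: RD_PORT; after: ALU=1 MUL=0 MEM=1 BR=1, R=0, W=0
[5] ALU needs rd=2 wr=1: RD_PORT; after: ALU=1 MUL=0 MEM=1 BR=1, R=0, W=0
[6] MEM needs rd=1 wr=1: RD_PORT; after: ALU=1 MUL=0 MEM=1 BR=1, R=0, W=0
[7] MUL needs rd=2 wr=1: FU; after: ALU=1 MUL=0 MEM=1 BR=1, R=0, W=0

reason(slot 6) = RD_PORT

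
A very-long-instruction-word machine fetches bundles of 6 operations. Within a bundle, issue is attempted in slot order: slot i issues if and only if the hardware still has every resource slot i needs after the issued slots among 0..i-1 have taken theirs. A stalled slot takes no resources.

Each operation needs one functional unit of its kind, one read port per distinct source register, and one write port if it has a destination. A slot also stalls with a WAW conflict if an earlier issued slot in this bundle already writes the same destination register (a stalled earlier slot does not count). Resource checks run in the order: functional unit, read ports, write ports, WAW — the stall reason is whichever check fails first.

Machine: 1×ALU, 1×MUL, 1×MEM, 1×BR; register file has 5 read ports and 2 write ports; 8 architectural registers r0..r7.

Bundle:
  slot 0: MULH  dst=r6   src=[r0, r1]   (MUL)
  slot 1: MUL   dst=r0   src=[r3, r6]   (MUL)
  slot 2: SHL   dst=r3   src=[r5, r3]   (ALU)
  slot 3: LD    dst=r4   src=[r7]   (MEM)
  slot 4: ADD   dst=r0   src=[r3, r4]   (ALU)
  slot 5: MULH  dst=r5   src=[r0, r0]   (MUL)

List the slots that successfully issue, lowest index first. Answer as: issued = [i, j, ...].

issued = [0, 2]

slot 0 (MUL): ISSUE — free A1,Mu0,Ld1,B1 rp3 wp1
slot 1 (MUL): stall FU — free A1,Mu0,Ld1,B1 rp3 wp1
slot 2 (ALU): ISSUE — free A0,Mu0,Ld1,B1 rp1 wp0
slot 3 (MEM): stall WR_PORT — free A0,Mu0,Ld1,B1 rp1 wp0
slot 4 (ALU): stall FU — free A0,Mu0,Ld1,B1 rp1 wp0
slot 5 (MUL): stall FU — free A0,Mu0,Ld1,B1 rp1 wp0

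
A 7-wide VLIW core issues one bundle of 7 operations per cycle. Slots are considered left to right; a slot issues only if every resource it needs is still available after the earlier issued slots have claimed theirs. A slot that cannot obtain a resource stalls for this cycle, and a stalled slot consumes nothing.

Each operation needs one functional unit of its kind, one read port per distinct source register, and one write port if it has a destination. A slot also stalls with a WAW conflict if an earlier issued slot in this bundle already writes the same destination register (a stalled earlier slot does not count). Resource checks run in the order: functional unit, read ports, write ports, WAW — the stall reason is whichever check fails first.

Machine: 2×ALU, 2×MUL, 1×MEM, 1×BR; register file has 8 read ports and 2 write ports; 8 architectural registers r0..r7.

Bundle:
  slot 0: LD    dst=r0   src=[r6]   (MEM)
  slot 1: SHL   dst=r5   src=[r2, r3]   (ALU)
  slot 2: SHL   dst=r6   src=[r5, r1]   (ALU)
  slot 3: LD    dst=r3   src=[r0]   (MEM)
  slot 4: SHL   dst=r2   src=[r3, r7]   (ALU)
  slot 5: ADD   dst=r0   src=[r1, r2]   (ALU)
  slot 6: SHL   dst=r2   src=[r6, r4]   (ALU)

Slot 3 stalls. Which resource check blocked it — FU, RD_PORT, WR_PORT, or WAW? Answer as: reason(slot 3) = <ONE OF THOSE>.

slot 0 (MEM): ISSUE — free A2,Mu2,Ld0,B1 rp7 wp1
slot 1 (ALU): ISSUE — free A1,Mu2,Ld0,B1 rp5 wp0
slot 2 (ALU): stall WR_PORT — free A1,Mu2,Ld0,B1 rp5 wp0
slot 3 (MEM): stall FU — free A1,Mu2,Ld0,B1 rp5 wp0
slot 4 (ALU): stall WR_PORT — free A1,Mu2,Ld0,B1 rp5 wp0
slot 5 (ALU): stall WR_PORT — free A1,Mu2,Ld0,B1 rp5 wp0
slot 6 (ALU): stall WR_PORT — free A1,Mu2,Ld0,B1 rp5 wp0

reason(slot 3) = FU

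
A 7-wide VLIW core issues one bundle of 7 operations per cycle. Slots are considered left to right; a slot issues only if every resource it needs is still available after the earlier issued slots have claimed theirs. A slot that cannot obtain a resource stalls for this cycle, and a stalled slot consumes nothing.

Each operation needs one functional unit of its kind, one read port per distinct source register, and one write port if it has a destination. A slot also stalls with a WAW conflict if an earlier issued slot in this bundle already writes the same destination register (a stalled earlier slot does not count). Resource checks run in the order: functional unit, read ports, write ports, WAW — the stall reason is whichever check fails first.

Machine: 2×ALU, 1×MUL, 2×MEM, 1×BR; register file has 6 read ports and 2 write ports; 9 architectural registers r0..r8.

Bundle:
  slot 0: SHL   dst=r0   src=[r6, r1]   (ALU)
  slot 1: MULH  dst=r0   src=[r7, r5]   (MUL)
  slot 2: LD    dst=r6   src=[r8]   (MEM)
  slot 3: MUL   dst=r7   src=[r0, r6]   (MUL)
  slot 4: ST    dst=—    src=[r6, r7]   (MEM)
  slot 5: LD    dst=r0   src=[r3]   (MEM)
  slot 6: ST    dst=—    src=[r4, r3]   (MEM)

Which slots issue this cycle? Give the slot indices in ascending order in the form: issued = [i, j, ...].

(0) want 1×ALU +2rd +1wr — yes → AL1|MU1|ME2|BR1|rd4|wr1
(1) want 1×MUL +2rd +1wr — WAW → AL1|MU1|ME2|BR1|rd4|wr1
(2) want 1×MEM +1rd +1wr — yes → AL1|MU1|ME1|BR1|rd3|wr0
(3) want 1×MUL +2rd +1wr — WR_PORT → AL1|MU1|ME1|BR1|rd3|wr0
(4) want 1×MEM +2rd +0wr — yes → AL1|MU1|ME0|BR1|rd1|wr0
(5) want 1×MEM +1rd +1wr — FU → AL1|MU1|ME0|BR1|rd1|wr0
(6) want 1×MEM +2rd +0wr — FU → AL1|MU1|ME0|BR1|rd1|wr0

issued = [0, 2, 4]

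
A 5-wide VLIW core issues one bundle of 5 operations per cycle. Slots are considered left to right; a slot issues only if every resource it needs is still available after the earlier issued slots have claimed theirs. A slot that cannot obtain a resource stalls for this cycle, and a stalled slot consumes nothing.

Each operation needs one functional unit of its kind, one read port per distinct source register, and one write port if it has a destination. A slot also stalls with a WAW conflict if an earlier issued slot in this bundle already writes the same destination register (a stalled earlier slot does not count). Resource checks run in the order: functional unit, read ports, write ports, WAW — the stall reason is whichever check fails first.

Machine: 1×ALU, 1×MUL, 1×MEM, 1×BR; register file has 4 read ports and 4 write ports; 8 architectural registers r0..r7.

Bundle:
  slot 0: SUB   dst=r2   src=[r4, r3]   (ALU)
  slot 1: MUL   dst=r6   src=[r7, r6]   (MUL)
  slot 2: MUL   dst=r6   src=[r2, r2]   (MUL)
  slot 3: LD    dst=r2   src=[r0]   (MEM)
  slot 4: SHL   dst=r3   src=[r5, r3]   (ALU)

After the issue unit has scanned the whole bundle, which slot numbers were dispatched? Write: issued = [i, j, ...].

issued = [0, 1]

(0) want 1×ALU +2rd +1wr — yes → AL0|MU1|ME1|BR1|rd2|wr3
(1) want 1×MUL +2rd +1wr — yes → AL0|MU0|ME1|BR1|rd0|wr2
(2) want 1×MUL +1rd +1wr — FU → AL0|MU0|ME1|BR1|rd0|wr2
(3) want 1×MEM +1rd +1wr — RD_PORT → AL0|MU0|ME1|BR1|rd0|wr2
(4) want 1×ALU +2rd +1wr — FU → AL0|MU0|ME1|BR1|rd0|wr2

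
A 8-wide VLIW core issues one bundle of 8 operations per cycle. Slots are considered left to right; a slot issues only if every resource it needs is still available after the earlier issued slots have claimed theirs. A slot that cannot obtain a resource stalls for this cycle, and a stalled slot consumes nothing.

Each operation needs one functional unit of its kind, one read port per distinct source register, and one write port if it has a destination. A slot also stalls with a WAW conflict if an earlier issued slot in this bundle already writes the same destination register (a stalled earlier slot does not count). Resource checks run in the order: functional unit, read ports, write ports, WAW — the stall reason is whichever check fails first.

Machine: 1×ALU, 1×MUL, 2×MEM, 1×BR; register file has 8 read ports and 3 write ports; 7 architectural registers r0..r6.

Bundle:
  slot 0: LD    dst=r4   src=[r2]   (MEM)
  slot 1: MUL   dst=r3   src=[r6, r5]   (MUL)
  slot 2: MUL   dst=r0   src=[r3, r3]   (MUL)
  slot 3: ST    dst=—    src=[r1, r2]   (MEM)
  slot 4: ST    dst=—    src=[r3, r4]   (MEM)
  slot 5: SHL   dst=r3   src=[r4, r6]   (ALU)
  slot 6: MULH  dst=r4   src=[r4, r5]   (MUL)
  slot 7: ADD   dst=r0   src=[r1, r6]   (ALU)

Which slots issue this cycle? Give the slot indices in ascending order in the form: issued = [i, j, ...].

issued = [0, 1, 3, 7]

(0) want 1×MEM +1rd +1wr — yes → AL1|MU1|ME1|BR1|rd7|wr2
(1) want 1×MUL +2rd +1wr — yes → AL1|MU0|ME1|BR1|rd5|wr1
(2) want 1×MUL +1rd +1wr — FU → AL1|MU0|ME1|BR1|rd5|wr1
(3) want 1×MEM +2rd +0wr — yes → AL1|MU0|ME0|BR1|rd3|wr1
(4) want 1×MEM +2rd +0wr — FU → AL1|MU0|ME0|BR1|rd3|wr1
(5) want 1×ALU +2rd +1wr — WAW → AL1|MU0|ME0|BR1|rd3|wr1
(6) want 1×MUL +2rd +1wr — FU → AL1|MU0|ME0|BR1|rd3|wr1
(7) want 1×ALU +2rd +1wr — yes → AL0|MU0|ME0|BR1|rd1|wr0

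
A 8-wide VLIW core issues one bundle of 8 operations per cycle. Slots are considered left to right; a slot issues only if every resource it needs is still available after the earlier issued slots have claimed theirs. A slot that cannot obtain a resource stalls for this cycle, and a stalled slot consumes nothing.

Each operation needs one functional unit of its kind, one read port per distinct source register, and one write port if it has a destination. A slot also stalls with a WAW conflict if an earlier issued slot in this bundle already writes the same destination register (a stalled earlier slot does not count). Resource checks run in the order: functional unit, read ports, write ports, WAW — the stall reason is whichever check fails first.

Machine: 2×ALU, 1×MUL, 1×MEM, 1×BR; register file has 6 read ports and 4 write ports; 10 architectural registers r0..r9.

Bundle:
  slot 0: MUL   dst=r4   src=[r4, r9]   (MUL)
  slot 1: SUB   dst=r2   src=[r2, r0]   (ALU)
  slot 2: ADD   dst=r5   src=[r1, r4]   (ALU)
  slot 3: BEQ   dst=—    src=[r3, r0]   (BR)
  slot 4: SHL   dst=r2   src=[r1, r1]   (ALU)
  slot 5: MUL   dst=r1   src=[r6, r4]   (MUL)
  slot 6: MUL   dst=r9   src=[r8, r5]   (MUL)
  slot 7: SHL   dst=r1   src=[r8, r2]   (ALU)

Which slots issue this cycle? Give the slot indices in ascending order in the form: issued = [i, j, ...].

slot 0 (MUL): ISSUE — free A2,Mu0,Ld1,B1 rp4 wp3
slot 1 (ALU): ISSUE — free A1,Mu0,Ld1,B1 rp2 wp2
slot 2 (ALU): ISSUE — free A0,Mu0,Ld1,B1 rp0 wp1
slot 3 (BR): stall RD_PORT — free A0,Mu0,Ld1,B1 rp0 wp1
slot 4 (ALU): stall FU — free A0,Mu0,Ld1,B1 rp0 wp1
slot 5 (MUL): stall FU — free A0,Mu0,Ld1,B1 rp0 wp1
slot 6 (MUL): stall FU — free A0,Mu0,Ld1,B1 rp0 wp1
slot 7 (ALU): stall FU — free A0,Mu0,Ld1,B1 rp0 wp1

issued = [0, 1, 2]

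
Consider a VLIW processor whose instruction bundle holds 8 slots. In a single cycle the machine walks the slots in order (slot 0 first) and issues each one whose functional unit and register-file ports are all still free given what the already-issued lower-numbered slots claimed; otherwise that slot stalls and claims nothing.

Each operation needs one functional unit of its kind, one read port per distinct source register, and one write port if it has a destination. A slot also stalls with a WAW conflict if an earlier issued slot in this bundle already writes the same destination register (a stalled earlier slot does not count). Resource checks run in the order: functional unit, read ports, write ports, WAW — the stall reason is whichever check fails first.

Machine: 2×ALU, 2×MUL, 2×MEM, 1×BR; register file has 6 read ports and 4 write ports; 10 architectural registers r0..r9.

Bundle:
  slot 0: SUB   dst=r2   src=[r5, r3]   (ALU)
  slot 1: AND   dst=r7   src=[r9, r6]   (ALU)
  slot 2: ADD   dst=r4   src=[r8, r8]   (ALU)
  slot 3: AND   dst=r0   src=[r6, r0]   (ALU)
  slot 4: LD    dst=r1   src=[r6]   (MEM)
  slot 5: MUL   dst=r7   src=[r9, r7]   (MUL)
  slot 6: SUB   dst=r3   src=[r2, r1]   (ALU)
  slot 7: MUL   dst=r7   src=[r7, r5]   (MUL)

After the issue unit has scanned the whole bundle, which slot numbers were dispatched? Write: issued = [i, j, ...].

issued = [0, 1, 4]

(0) want 1×ALU +2rd +1wr — yes → AL1|MU2|ME2|BR1|rd4|wr3
(1) want 1×ALU +2rd +1wr — yes → AL0|MU2|ME2|BR1|rd2|wr2
(2) want 1×ALU +1rd +1wr — FU → AL0|MU2|ME2|BR1|rd2|wr2
(3) want 1×ALU +2rd +1wr — FU → AL0|MU2|ME2|BR1|rd2|wr2
(4) want 1×MEM +1rd +1wr — yes → AL0|MU2|ME1|BR1|rd1|wr1
(5) want 1×MUL +2rd +1wr — RD_PORT → AL0|MU2|ME1|BR1|rd1|wr1
(6) want 1×ALU +2rd +1wr — FU → AL0|MU2|ME1|BR1|rd1|wr1
(7) want 1×MUL +2rd +1wr — RD_PORT → AL0|MU2|ME1|BR1|rd1|wr1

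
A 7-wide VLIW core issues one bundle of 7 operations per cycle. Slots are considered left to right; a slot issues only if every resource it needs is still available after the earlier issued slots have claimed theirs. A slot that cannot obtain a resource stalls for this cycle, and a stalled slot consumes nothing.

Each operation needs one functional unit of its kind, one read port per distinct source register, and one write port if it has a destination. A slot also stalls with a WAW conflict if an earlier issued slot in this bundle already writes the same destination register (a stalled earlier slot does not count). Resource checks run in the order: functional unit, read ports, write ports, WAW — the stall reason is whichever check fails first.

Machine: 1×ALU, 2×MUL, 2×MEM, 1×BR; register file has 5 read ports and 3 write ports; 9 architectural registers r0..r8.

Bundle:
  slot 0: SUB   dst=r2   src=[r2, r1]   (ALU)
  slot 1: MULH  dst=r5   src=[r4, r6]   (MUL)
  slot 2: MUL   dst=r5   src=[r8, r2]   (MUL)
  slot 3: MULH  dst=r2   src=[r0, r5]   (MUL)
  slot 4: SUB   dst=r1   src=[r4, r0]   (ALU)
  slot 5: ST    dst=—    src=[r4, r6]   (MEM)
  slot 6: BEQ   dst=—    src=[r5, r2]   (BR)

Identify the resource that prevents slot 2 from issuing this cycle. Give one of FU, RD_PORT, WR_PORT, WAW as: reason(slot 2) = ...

reason(slot 2) = RD_PORT

(0) want 1×ALU +2rd +1wr — yes → AL0|MU2|ME2|BR1|rd3|wr2
(1) want 1×MUL +2rd +1wr — yes → AL0|MU1|ME2|BR1|rd1|wr1
(2) want 1×MUL +2rd +1wr — RD_PORT → AL0|MU1|ME2|BR1|rd1|wr1
(3) want 1×MUL +2rd +1wr — RD_PORT → AL0|MU1|ME2|BR1|rd1|wr1
(4) want 1×ALU +2rd +1wr — FU → AL0|MU1|ME2|BR1|rd1|wr1
(5) want 1×MEM +2rd +0wr — RD_PORT → AL0|MU1|ME2|BR1|rd1|wr1
(6) want 1×BR +2rd +0wr — RD_PORT → AL0|MU1|ME2|BR1|rd1|wr1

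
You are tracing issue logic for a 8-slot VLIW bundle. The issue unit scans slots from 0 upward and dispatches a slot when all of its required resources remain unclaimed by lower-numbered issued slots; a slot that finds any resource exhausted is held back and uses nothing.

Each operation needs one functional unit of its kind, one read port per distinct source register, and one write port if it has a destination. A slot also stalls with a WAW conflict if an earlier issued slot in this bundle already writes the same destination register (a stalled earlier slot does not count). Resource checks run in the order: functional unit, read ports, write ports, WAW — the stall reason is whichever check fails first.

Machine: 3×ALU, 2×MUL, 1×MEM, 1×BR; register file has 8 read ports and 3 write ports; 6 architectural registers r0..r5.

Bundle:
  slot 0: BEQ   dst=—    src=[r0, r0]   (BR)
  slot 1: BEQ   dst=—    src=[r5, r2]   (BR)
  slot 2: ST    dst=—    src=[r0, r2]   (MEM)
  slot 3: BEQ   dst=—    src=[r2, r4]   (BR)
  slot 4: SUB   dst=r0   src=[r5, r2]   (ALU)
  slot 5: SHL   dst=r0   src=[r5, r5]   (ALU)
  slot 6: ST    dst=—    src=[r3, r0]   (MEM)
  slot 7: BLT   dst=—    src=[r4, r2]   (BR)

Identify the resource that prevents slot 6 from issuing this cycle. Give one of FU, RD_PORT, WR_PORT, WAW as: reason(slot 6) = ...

reason(slot 6) = FU

#0 BR src=r0,r0 dispatched  <A:3 Mu:2 Ld:1 B:0 rd:7 wr:3>
#1 BR src=r5,r2 held:FU  <A:3 Mu:2 Ld:1 B:0 rd:7 wr:3>
#2 MEM src=r0,r2 dispatched  <A:3 Mu:2 Ld:0 B:0 rd:5 wr:3>
#3 BR src=r2,r4 held:FU  <A:3 Mu:2 Ld:0 B:0 rd:5 wr:3>
#4 ALU src=r5,r2 dispatched  <A:2 Mu:2 Ld:0 B:0 rd:3 wr:2>
#5 ALU src=r5,r5 held:WAW  <A:2 Mu:2 Ld:0 B:0 rd:3 wr:2>
#6 MEM src=r3,r0 held:FU  <A:2 Mu:2 Ld:0 B:0 rd:3 wr:2>
#7 BR src=r4,r2 held:FU  <A:2 Mu:2 Ld:0 B:0 rd:3 wr:2>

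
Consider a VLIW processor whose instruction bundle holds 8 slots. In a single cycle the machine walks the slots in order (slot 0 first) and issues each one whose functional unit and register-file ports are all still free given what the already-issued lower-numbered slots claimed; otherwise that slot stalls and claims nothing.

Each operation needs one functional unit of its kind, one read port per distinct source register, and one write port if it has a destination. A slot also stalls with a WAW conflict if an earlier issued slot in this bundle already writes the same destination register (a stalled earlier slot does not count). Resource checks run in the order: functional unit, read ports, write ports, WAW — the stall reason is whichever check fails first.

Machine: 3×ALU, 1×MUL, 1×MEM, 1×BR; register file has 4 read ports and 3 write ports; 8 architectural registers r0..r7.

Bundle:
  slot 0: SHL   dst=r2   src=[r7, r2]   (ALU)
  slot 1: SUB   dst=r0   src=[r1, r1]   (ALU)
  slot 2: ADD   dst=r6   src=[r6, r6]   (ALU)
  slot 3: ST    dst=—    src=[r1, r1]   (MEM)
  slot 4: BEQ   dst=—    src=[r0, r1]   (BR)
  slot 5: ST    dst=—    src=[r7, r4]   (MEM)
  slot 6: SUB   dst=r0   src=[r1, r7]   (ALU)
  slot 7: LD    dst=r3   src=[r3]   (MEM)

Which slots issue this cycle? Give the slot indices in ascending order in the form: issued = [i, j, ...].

slot 0 (ALU): ISSUE — free A2,Mu1,Ld1,B1 rp2 wp2
slot 1 (ALU): ISSUE — free A1,Mu1,Ld1,B1 rp1 wp1
slot 2 (ALU): ISSUE — free A0,Mu1,Ld1,B1 rp0 wp0
slot 3 (MEM): stall RD_PORT — free A0,Mu1,Ld1,B1 rp0 wp0
slot 4 (BR): stall RD_PORT — free A0,Mu1,Ld1,B1 rp0 wp0
slot 5 (MEM): stall RD_PORT — free A0,Mu1,Ld1,B1 rp0 wp0
slot 6 (ALU): stall FU — free A0,Mu1,Ld1,B1 rp0 wp0
slot 7 (MEM): stall RD_PORT — free A0,Mu1,Ld1,B1 rp0 wp0

issued = [0, 1, 2]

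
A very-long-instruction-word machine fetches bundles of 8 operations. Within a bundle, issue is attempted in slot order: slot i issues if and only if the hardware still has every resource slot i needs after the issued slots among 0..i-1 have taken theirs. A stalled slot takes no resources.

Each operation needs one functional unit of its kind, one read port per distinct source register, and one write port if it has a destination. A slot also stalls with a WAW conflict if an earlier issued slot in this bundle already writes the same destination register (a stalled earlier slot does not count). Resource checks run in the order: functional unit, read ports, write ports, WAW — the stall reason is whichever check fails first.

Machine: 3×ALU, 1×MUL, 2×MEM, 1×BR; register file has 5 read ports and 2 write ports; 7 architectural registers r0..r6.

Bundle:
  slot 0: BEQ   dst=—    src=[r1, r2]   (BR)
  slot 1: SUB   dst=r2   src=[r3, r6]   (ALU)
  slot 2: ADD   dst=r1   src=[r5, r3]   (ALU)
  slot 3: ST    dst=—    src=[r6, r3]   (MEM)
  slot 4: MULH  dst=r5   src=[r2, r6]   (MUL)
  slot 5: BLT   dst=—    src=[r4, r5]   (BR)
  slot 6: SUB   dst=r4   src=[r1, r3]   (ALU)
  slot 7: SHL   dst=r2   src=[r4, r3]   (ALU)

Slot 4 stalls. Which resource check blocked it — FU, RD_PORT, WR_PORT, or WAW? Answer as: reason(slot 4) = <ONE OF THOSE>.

reason(slot 4) = RD_PORT

#0 BR src=r1,r2 dispatched  <A:3 Mu:1 Ld:2 B:0 rd:3 wr:2>
#1 ALU src=r3,r6 dispatched  <A:2 Mu:1 Ld:2 B:0 rd:1 wr:1>
#2 ALU src=r5,r3 held:RD_PORT  <A:2 Mu:1 Ld:2 B:0 rd:1 wr:1>
#3 MEM src=r6,r3 held:RD_PORT  <A:2 Mu:1 Ld:2 B:0 rd:1 wr:1>
#4 MUL src=r2,r6 held:RD_PORT  <A:2 Mu:1 Ld:2 B:0 rd:1 wr:1>
#5 BR src=r4,r5 held:FU  <A:2 Mu:1 Ld:2 B:0 rd:1 wr:1>
#6 ALU src=r1,r3 held:RD_PORT  <A:2 Mu:1 Ld:2 B:0 rd:1 wr:1>
#7 ALU src=r4,r3 held:RD_PORT  <A:2 Mu:1 Ld:2 B:0 rd:1 wr:1>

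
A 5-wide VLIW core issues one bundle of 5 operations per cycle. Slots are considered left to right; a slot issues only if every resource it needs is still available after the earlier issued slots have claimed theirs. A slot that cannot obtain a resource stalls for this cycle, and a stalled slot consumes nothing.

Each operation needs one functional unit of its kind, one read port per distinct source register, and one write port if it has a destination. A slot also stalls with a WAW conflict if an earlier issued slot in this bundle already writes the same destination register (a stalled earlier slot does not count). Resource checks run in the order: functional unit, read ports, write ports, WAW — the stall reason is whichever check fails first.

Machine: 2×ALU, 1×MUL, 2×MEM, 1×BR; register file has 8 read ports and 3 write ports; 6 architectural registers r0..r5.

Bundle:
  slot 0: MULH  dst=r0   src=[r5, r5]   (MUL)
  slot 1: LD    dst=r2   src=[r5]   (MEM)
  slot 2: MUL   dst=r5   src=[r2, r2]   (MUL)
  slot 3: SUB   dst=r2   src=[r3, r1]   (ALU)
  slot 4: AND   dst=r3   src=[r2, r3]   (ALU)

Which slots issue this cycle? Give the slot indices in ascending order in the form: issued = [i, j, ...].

issued = [0, 1, 4]

  0. MUL→r0 ⇒ go  {2A/0Mu/2Ld/1B | 7r 2w}
  1. MEM→r2 ⇒ go  {2A/0Mu/1Ld/1B | 6r 1w}
  2. MUL→r5 ⇒ no(FU)  {2A/0Mu/1Ld/1B | 6r 1w}
  3. ALU→r2 ⇒ no(WAW)  {2A/0Mu/1Ld/1B | 6r 1w}
  4. ALU→r3 ⇒ go  {1A/0Mu/1Ld/1B | 4r 0w}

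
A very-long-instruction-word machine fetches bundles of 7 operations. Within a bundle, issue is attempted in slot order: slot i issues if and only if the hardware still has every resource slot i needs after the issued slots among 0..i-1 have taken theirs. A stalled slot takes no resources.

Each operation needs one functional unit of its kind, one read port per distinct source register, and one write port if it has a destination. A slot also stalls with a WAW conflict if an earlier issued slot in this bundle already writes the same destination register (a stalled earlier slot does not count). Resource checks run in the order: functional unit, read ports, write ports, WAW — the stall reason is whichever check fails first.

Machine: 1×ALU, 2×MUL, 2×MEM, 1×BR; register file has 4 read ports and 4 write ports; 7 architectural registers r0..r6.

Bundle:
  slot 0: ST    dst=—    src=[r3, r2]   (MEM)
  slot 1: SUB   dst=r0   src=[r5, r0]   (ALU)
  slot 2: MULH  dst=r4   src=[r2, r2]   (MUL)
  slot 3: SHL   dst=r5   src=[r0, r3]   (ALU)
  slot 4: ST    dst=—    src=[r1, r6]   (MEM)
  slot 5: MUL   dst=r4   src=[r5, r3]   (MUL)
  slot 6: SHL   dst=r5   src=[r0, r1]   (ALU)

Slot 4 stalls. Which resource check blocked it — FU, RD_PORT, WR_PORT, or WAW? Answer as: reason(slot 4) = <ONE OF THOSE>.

reason(slot 4) = RD_PORT

slot 0 (MEM): ISSUE — free A1,Mu2,Ld1,B1 rp2 wp4
slot 1 (ALU): ISSUE — free A0,Mu2,Ld1,B1 rp0 wp3
slot 2 (MUL): stall RD_PORT — free A0,Mu2,Ld1,B1 rp0 wp3
slot 3 (ALU): stall FU — free A0,Mu2,Ld1,B1 rp0 wp3
slot 4 (MEM): stall RD_PORT — free A0,Mu2,Ld1,B1 rp0 wp3
slot 5 (MUL): stall RD_PORT — free A0,Mu2,Ld1,B1 rp0 wp3
slot 6 (ALU): stall FU — free A0,Mu2,Ld1,B1 rp0 wp3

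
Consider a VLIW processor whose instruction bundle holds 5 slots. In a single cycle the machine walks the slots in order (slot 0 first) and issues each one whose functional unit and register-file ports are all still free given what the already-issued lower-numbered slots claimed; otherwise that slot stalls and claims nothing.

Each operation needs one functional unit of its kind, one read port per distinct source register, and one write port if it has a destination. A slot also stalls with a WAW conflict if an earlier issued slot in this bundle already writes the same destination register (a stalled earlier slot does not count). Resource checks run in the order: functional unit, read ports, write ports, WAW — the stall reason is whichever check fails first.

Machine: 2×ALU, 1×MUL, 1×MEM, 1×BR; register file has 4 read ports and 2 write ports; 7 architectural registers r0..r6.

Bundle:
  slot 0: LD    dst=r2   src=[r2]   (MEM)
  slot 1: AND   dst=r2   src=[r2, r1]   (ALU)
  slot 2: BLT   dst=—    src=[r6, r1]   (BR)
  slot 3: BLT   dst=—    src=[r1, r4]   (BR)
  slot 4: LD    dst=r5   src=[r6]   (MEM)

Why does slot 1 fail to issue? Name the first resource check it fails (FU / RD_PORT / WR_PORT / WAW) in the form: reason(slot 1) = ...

reason(slot 1) = WAW

[0] MEM needs rd=1 wr=1: ok; after: ALU=2 MUL=1 MEM=0 BR=1, R=3, W=1
[1] ALU needs rd=2 wr=1: WAW; after: ALU=2 MUL=1 MEM=0 BR=1, R=3, W=1
[2] BR needs rd=2 wr=0: ok; after: ALU=2 MUL=1 MEM=0 BR=0, R=1, W=1
[3] BR needs rd=2 wr=0: FU; after: ALU=2 MUL=1 MEM=0 BR=0, R=1, W=1
[4] MEM needs rd=1 wr=1: FU; after: ALU=2 MUL=1 MEM=0 BR=0, R=1, W=1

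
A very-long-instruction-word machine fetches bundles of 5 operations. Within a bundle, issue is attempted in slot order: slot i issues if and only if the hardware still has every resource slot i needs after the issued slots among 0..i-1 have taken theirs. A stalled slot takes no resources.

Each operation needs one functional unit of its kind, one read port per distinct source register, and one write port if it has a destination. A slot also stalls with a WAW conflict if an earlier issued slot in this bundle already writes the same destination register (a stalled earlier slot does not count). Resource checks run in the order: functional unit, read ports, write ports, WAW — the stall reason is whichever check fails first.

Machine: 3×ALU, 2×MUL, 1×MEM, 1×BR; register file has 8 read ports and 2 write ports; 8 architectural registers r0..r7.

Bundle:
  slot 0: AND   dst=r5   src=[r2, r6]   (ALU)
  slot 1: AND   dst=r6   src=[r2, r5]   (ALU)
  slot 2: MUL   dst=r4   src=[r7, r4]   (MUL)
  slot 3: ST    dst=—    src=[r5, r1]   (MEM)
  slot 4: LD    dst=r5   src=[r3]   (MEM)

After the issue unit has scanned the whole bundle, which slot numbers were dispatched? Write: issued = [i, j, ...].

issued = [0, 1, 3]

#0 ALU src=r2,r6 dispatched  <A:2 Mu:2 Ld:1 B:1 rd:6 wr:1>
#1 ALU src=r2,r5 dispatched  <A:1 Mu:2 Ld:1 B:1 rd:4 wr:0>
#2 MUL src=r7,r4 held:WR_PORT  <A:1 Mu:2 Ld:1 B:1 rd:4 wr:0>
#3 MEM src=r5,r1 dispatched  <A:1 Mu:2 Ld:0 B:1 rd:2 wr:0>
#4 MEM src=r3 held:FU  <A:1 Mu:2 Ld:0 B:1 rd:2 wr:0>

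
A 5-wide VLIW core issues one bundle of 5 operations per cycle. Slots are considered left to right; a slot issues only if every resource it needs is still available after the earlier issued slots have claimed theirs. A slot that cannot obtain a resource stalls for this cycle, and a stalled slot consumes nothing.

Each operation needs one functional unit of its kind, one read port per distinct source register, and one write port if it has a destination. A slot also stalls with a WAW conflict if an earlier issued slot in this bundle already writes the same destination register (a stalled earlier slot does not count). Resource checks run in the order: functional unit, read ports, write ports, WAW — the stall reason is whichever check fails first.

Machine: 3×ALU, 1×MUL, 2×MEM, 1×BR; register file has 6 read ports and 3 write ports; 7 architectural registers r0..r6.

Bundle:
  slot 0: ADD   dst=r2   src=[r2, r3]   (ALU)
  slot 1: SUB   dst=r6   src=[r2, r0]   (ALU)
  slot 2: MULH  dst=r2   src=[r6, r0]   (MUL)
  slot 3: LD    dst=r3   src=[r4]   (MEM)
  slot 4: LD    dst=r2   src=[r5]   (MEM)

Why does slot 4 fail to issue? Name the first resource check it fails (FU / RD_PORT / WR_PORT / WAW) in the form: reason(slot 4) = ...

reason(slot 4) = WR_PORT

[0] ALU needs rd=2 wr=1: ok; after: ALU=2 MUL=1 MEM=2 BR=1, R=4, W=2
[1] ALU needs rd=2 wr=1: ok; after: ALU=1 MUL=1 MEM=2 BR=1, R=2, W=1
[2] MUL needs rd=2 wr=1: WAW; after: ALU=1 MUL=1 MEM=2 BR=1, R=2, W=1
[3] MEM needs rd=1 wr=1: ok; after: ALU=1 MUL=1 MEM=1 BR=1, R=1, W=0
[4] MEM needs rd=1 wr=1: WR_PORT; after: ALU=1 MUL=1 MEM=1 BR=1, R=1, W=0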